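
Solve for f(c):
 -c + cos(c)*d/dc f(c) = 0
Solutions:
 f(c) = C1 + Integral(c/cos(c), c)


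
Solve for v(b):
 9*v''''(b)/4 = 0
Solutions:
 v(b) = C1 + C2*b + C3*b^2 + C4*b^3


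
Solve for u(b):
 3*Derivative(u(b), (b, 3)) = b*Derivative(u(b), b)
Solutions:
 u(b) = C1 + Integral(C2*airyai(3^(2/3)*b/3) + C3*airybi(3^(2/3)*b/3), b)


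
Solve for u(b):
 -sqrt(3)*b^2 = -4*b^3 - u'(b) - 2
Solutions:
 u(b) = C1 - b^4 + sqrt(3)*b^3/3 - 2*b


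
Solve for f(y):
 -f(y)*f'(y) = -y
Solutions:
 f(y) = -sqrt(C1 + y^2)
 f(y) = sqrt(C1 + y^2)


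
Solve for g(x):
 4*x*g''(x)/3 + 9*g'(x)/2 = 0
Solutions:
 g(x) = C1 + C2/x^(19/8)


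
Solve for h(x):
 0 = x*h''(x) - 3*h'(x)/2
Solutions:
 h(x) = C1 + C2*x^(5/2)


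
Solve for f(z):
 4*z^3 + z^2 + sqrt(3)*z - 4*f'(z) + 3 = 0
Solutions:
 f(z) = C1 + z^4/4 + z^3/12 + sqrt(3)*z^2/8 + 3*z/4


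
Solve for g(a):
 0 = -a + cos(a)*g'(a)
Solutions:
 g(a) = C1 + Integral(a/cos(a), a)


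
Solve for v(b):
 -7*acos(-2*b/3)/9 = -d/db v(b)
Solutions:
 v(b) = C1 + 7*b*acos(-2*b/3)/9 + 7*sqrt(9 - 4*b^2)/18


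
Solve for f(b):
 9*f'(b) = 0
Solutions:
 f(b) = C1


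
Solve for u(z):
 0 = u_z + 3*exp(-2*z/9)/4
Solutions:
 u(z) = C1 + 27*exp(-2*z/9)/8


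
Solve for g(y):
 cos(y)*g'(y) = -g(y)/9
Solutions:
 g(y) = C1*(sin(y) - 1)^(1/18)/(sin(y) + 1)^(1/18)


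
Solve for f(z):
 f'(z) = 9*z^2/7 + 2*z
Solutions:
 f(z) = C1 + 3*z^3/7 + z^2


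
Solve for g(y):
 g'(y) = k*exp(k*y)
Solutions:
 g(y) = C1 + exp(k*y)


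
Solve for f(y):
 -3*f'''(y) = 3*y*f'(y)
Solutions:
 f(y) = C1 + Integral(C2*airyai(-y) + C3*airybi(-y), y)


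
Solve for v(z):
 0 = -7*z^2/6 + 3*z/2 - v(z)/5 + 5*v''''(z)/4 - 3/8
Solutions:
 v(z) = C1*exp(-sqrt(10)*z/5) + C2*exp(sqrt(10)*z/5) + C3*sin(sqrt(10)*z/5) + C4*cos(sqrt(10)*z/5) - 35*z^2/6 + 15*z/2 - 15/8


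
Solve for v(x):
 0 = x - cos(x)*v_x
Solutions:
 v(x) = C1 + Integral(x/cos(x), x)


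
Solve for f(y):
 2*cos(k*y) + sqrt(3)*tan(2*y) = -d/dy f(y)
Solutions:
 f(y) = C1 - 2*Piecewise((sin(k*y)/k, Ne(k, 0)), (y, True)) + sqrt(3)*log(cos(2*y))/2


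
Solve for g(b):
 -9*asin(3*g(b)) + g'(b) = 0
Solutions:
 Integral(1/asin(3*_y), (_y, g(b))) = C1 + 9*b


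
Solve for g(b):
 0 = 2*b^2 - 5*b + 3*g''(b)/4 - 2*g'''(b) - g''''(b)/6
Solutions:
 g(b) = C1 + C2*b + C3*exp(3*b*(-2 + 3*sqrt(2)/2)) + C4*exp(-3*b*(2 + 3*sqrt(2)/2)) - 2*b^4/9 - 34*b^3/27 - 32*b^2/3


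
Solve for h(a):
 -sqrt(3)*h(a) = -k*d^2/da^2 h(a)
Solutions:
 h(a) = C1*exp(-3^(1/4)*a*sqrt(1/k)) + C2*exp(3^(1/4)*a*sqrt(1/k))


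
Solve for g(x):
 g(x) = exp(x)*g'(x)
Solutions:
 g(x) = C1*exp(-exp(-x))


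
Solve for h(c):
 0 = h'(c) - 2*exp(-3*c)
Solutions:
 h(c) = C1 - 2*exp(-3*c)/3


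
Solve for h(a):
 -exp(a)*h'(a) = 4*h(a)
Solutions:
 h(a) = C1*exp(4*exp(-a))


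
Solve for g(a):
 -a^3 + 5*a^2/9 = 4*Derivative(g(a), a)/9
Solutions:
 g(a) = C1 - 9*a^4/16 + 5*a^3/12


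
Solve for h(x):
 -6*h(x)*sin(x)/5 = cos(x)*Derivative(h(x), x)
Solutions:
 h(x) = C1*cos(x)^(6/5)


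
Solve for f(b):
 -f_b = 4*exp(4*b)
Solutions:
 f(b) = C1 - exp(4*b)


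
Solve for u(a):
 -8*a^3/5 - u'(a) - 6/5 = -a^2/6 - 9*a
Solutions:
 u(a) = C1 - 2*a^4/5 + a^3/18 + 9*a^2/2 - 6*a/5


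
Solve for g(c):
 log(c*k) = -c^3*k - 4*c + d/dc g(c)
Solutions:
 g(c) = C1 + c^4*k/4 + 2*c^2 + c*log(c*k) - c


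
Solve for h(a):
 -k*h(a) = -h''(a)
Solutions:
 h(a) = C1*exp(-a*sqrt(k)) + C2*exp(a*sqrt(k))


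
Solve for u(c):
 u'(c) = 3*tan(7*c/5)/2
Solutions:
 u(c) = C1 - 15*log(cos(7*c/5))/14


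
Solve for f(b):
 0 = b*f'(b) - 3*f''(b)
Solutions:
 f(b) = C1 + C2*erfi(sqrt(6)*b/6)


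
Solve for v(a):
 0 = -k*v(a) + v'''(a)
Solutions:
 v(a) = C1*exp(a*k^(1/3)) + C2*exp(a*k^(1/3)*(-1 + sqrt(3)*I)/2) + C3*exp(-a*k^(1/3)*(1 + sqrt(3)*I)/2)


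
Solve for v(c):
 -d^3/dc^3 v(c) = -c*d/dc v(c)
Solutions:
 v(c) = C1 + Integral(C2*airyai(c) + C3*airybi(c), c)


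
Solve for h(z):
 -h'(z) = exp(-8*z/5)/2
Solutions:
 h(z) = C1 + 5*exp(-8*z/5)/16


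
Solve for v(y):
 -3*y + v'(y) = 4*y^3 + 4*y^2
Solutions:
 v(y) = C1 + y^4 + 4*y^3/3 + 3*y^2/2


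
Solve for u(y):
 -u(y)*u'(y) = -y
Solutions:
 u(y) = -sqrt(C1 + y^2)
 u(y) = sqrt(C1 + y^2)


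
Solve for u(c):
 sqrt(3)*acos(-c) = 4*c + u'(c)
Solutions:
 u(c) = C1 - 2*c^2 + sqrt(3)*(c*acos(-c) + sqrt(1 - c^2))


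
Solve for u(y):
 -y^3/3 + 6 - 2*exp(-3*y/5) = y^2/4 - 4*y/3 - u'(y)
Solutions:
 u(y) = C1 + y^4/12 + y^3/12 - 2*y^2/3 - 6*y - 10*exp(-3*y/5)/3


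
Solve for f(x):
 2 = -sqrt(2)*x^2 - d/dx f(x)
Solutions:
 f(x) = C1 - sqrt(2)*x^3/3 - 2*x


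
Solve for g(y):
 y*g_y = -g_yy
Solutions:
 g(y) = C1 + C2*erf(sqrt(2)*y/2)


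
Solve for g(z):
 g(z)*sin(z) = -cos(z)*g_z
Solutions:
 g(z) = C1*cos(z)


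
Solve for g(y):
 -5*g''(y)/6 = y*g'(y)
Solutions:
 g(y) = C1 + C2*erf(sqrt(15)*y/5)


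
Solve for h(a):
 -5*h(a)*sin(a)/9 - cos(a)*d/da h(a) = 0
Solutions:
 h(a) = C1*cos(a)^(5/9)


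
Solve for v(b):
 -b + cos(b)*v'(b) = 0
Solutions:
 v(b) = C1 + Integral(b/cos(b), b)


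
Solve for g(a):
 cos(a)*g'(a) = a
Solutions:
 g(a) = C1 + Integral(a/cos(a), a)


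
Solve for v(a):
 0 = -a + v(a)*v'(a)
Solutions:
 v(a) = -sqrt(C1 + a^2)
 v(a) = sqrt(C1 + a^2)


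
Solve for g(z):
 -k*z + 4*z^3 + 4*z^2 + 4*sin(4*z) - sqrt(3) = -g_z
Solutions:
 g(z) = C1 + k*z^2/2 - z^4 - 4*z^3/3 + sqrt(3)*z + cos(4*z)


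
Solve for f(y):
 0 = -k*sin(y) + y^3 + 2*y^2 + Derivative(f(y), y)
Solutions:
 f(y) = C1 - k*cos(y) - y^4/4 - 2*y^3/3


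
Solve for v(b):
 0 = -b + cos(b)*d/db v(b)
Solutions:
 v(b) = C1 + Integral(b/cos(b), b)


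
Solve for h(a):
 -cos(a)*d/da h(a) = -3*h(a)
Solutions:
 h(a) = C1*(sin(a) + 1)^(3/2)/(sin(a) - 1)^(3/2)


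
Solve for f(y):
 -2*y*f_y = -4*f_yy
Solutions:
 f(y) = C1 + C2*erfi(y/2)


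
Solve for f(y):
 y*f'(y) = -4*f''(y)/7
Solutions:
 f(y) = C1 + C2*erf(sqrt(14)*y/4)


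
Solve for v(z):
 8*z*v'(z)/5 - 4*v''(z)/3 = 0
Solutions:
 v(z) = C1 + C2*erfi(sqrt(15)*z/5)


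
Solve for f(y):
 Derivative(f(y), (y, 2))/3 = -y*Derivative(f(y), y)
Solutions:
 f(y) = C1 + C2*erf(sqrt(6)*y/2)


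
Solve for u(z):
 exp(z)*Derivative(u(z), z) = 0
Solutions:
 u(z) = C1


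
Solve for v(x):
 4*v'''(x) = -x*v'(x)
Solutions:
 v(x) = C1 + Integral(C2*airyai(-2^(1/3)*x/2) + C3*airybi(-2^(1/3)*x/2), x)


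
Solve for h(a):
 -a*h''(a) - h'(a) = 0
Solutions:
 h(a) = C1 + C2*log(a)


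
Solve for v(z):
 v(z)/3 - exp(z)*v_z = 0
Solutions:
 v(z) = C1*exp(-exp(-z)/3)


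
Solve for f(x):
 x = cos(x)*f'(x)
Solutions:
 f(x) = C1 + Integral(x/cos(x), x)


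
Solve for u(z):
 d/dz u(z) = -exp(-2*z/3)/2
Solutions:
 u(z) = C1 + 3*exp(-2*z/3)/4


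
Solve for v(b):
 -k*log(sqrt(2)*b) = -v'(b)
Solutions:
 v(b) = C1 + b*k*log(b) - b*k + b*k*log(2)/2


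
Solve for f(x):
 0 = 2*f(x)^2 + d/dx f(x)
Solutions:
 f(x) = 1/(C1 + 2*x)


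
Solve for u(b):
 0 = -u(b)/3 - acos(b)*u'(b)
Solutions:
 u(b) = C1*exp(-Integral(1/acos(b), b)/3)


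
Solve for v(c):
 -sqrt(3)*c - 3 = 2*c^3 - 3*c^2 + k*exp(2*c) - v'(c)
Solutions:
 v(c) = C1 + c^4/2 - c^3 + sqrt(3)*c^2/2 + 3*c + k*exp(2*c)/2


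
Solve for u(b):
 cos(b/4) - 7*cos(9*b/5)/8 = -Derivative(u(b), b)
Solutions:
 u(b) = C1 - 4*sin(b/4) + 35*sin(9*b/5)/72


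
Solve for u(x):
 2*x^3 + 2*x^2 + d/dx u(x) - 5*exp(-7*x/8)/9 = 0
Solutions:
 u(x) = C1 - x^4/2 - 2*x^3/3 - 40*exp(-7*x/8)/63


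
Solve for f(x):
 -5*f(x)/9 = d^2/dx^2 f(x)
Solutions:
 f(x) = C1*sin(sqrt(5)*x/3) + C2*cos(sqrt(5)*x/3)


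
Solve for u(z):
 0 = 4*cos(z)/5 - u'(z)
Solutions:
 u(z) = C1 + 4*sin(z)/5


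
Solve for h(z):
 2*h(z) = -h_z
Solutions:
 h(z) = C1*exp(-2*z)


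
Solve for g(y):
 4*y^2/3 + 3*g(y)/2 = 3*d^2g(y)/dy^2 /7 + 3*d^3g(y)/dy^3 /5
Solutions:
 g(y) = C1*exp(-y*(10*10^(2/3)/(21*sqrt(190281) + 9161)^(1/3) + 20 + 10^(1/3)*(21*sqrt(190281) + 9161)^(1/3))/84)*sin(10^(1/3)*sqrt(3)*y*(-(21*sqrt(190281) + 9161)^(1/3) + 10*10^(1/3)/(21*sqrt(190281) + 9161)^(1/3))/84) + C2*exp(-y*(10*10^(2/3)/(21*sqrt(190281) + 9161)^(1/3) + 20 + 10^(1/3)*(21*sqrt(190281) + 9161)^(1/3))/84)*cos(10^(1/3)*sqrt(3)*y*(-(21*sqrt(190281) + 9161)^(1/3) + 10*10^(1/3)/(21*sqrt(190281) + 9161)^(1/3))/84) + C3*exp(y*(-10 + 10*10^(2/3)/(21*sqrt(190281) + 9161)^(1/3) + 10^(1/3)*(21*sqrt(190281) + 9161)^(1/3))/42) - 8*y^2/9 - 32/63


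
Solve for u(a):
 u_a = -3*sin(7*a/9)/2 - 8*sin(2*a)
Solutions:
 u(a) = C1 + 27*cos(7*a/9)/14 + 4*cos(2*a)


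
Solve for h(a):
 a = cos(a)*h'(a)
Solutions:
 h(a) = C1 + Integral(a/cos(a), a)


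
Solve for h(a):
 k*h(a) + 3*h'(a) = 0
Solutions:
 h(a) = C1*exp(-a*k/3)


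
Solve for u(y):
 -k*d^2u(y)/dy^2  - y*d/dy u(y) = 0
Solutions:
 u(y) = C1 + C2*sqrt(k)*erf(sqrt(2)*y*sqrt(1/k)/2)


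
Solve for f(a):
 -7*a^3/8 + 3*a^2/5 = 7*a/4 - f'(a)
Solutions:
 f(a) = C1 + 7*a^4/32 - a^3/5 + 7*a^2/8


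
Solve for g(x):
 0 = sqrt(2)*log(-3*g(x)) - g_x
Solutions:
 -sqrt(2)*Integral(1/(log(-_y) + log(3)), (_y, g(x)))/2 = C1 - x


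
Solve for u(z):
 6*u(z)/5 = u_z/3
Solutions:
 u(z) = C1*exp(18*z/5)


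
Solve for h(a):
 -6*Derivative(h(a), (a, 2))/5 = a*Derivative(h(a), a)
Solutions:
 h(a) = C1 + C2*erf(sqrt(15)*a/6)


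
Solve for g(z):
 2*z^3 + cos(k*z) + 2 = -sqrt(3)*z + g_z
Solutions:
 g(z) = C1 + z^4/2 + sqrt(3)*z^2/2 + 2*z + sin(k*z)/k


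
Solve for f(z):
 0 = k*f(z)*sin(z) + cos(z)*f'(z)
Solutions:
 f(z) = C1*exp(k*log(cos(z)))


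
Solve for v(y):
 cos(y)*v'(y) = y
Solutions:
 v(y) = C1 + Integral(y/cos(y), y)


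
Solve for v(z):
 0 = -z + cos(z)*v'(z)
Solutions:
 v(z) = C1 + Integral(z/cos(z), z)


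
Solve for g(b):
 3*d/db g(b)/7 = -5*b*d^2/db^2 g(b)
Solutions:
 g(b) = C1 + C2*b^(32/35)


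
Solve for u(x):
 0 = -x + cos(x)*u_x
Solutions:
 u(x) = C1 + Integral(x/cos(x), x)


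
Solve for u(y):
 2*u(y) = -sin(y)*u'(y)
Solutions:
 u(y) = C1*(cos(y) + 1)/(cos(y) - 1)


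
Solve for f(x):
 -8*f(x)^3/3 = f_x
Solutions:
 f(x) = -sqrt(6)*sqrt(-1/(C1 - 8*x))/2
 f(x) = sqrt(6)*sqrt(-1/(C1 - 8*x))/2


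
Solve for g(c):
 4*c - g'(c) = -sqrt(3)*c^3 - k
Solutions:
 g(c) = C1 + sqrt(3)*c^4/4 + 2*c^2 + c*k


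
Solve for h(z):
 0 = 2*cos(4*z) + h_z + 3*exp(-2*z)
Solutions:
 h(z) = C1 - sin(4*z)/2 + 3*exp(-2*z)/2


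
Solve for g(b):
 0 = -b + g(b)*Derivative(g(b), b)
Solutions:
 g(b) = -sqrt(C1 + b^2)
 g(b) = sqrt(C1 + b^2)


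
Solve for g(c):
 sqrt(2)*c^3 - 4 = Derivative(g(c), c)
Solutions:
 g(c) = C1 + sqrt(2)*c^4/4 - 4*c


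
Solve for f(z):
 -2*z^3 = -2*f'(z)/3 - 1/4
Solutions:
 f(z) = C1 + 3*z^4/4 - 3*z/8


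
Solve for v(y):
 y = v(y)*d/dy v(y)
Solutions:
 v(y) = -sqrt(C1 + y^2)
 v(y) = sqrt(C1 + y^2)


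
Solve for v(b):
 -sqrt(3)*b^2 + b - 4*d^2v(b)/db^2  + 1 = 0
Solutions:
 v(b) = C1 + C2*b - sqrt(3)*b^4/48 + b^3/24 + b^2/8


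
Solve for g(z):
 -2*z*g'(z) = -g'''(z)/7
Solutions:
 g(z) = C1 + Integral(C2*airyai(14^(1/3)*z) + C3*airybi(14^(1/3)*z), z)


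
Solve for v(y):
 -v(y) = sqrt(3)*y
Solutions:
 v(y) = -sqrt(3)*y


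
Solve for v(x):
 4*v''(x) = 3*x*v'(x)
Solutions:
 v(x) = C1 + C2*erfi(sqrt(6)*x/4)


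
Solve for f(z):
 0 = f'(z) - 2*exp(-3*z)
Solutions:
 f(z) = C1 - 2*exp(-3*z)/3


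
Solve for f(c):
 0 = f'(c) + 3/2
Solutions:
 f(c) = C1 - 3*c/2


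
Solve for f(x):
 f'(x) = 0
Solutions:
 f(x) = C1


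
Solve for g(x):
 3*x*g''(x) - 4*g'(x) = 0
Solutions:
 g(x) = C1 + C2*x^(7/3)


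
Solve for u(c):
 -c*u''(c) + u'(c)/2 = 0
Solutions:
 u(c) = C1 + C2*c^(3/2)


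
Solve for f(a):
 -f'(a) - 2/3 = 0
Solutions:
 f(a) = C1 - 2*a/3


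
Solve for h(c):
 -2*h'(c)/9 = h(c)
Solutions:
 h(c) = C1*exp(-9*c/2)


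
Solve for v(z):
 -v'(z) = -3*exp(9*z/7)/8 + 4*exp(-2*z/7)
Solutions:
 v(z) = C1 + 7*exp(9*z/7)/24 + 14*exp(-2*z/7)


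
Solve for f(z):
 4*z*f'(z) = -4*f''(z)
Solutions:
 f(z) = C1 + C2*erf(sqrt(2)*z/2)


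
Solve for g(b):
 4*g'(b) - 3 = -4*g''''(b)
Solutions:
 g(b) = C1 + C4*exp(-b) + 3*b/4 + (C2*sin(sqrt(3)*b/2) + C3*cos(sqrt(3)*b/2))*exp(b/2)


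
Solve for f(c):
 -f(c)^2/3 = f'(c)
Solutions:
 f(c) = 3/(C1 + c)


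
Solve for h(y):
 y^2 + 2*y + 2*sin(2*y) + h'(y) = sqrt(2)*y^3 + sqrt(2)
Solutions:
 h(y) = C1 + sqrt(2)*y^4/4 - y^3/3 - y^2 + sqrt(2)*y + cos(2*y)


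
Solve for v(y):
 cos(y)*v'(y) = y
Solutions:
 v(y) = C1 + Integral(y/cos(y), y)


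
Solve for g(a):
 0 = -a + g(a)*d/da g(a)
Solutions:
 g(a) = -sqrt(C1 + a^2)
 g(a) = sqrt(C1 + a^2)


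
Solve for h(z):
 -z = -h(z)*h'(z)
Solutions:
 h(z) = -sqrt(C1 + z^2)
 h(z) = sqrt(C1 + z^2)


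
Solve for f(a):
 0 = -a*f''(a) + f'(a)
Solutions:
 f(a) = C1 + C2*a^2


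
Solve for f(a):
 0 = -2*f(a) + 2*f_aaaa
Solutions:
 f(a) = C1*exp(-a) + C2*exp(a) + C3*sin(a) + C4*cos(a)


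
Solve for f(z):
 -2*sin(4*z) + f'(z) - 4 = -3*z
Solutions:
 f(z) = C1 - 3*z^2/2 + 4*z - cos(4*z)/2


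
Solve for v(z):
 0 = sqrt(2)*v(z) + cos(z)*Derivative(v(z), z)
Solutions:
 v(z) = C1*(sin(z) - 1)^(sqrt(2)/2)/(sin(z) + 1)^(sqrt(2)/2)


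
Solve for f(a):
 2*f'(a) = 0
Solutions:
 f(a) = C1


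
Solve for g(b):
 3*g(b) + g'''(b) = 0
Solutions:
 g(b) = C3*exp(-3^(1/3)*b) + (C1*sin(3^(5/6)*b/2) + C2*cos(3^(5/6)*b/2))*exp(3^(1/3)*b/2)


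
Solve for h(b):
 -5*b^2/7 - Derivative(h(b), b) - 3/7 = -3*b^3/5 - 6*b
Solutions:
 h(b) = C1 + 3*b^4/20 - 5*b^3/21 + 3*b^2 - 3*b/7


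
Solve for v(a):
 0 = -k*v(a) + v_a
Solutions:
 v(a) = C1*exp(a*k)


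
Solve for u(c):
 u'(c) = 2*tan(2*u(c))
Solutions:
 u(c) = -asin(C1*exp(4*c))/2 + pi/2
 u(c) = asin(C1*exp(4*c))/2


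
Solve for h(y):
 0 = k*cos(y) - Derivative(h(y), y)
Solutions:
 h(y) = C1 + k*sin(y)


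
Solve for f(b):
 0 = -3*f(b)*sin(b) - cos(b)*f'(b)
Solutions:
 f(b) = C1*cos(b)^3


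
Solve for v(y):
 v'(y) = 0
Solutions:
 v(y) = C1


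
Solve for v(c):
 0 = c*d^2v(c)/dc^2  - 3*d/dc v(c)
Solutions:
 v(c) = C1 + C2*c^4


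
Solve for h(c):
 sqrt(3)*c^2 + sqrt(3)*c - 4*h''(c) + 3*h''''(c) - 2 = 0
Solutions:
 h(c) = C1 + C2*c + C3*exp(-2*sqrt(3)*c/3) + C4*exp(2*sqrt(3)*c/3) + sqrt(3)*c^4/48 + sqrt(3)*c^3/24 + c^2*(-4 + 3*sqrt(3))/16


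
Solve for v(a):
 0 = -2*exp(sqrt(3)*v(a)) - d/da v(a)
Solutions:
 v(a) = sqrt(3)*(2*log(1/(C1 + 2*a)) - log(3))/6


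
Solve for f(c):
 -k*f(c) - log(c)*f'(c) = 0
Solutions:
 f(c) = C1*exp(-k*li(c))


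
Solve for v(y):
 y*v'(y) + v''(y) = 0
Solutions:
 v(y) = C1 + C2*erf(sqrt(2)*y/2)


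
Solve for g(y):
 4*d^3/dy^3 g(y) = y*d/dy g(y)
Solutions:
 g(y) = C1 + Integral(C2*airyai(2^(1/3)*y/2) + C3*airybi(2^(1/3)*y/2), y)


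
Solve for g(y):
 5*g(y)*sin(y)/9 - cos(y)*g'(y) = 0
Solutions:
 g(y) = C1/cos(y)^(5/9)


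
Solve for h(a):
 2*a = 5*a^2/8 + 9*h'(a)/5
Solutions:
 h(a) = C1 - 25*a^3/216 + 5*a^2/9


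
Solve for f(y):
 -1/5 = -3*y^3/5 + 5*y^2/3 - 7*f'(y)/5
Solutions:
 f(y) = C1 - 3*y^4/28 + 25*y^3/63 + y/7


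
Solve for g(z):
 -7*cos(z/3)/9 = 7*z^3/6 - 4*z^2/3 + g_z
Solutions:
 g(z) = C1 - 7*z^4/24 + 4*z^3/9 - 7*sin(z/3)/3


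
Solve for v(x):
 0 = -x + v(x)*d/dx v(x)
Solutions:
 v(x) = -sqrt(C1 + x^2)
 v(x) = sqrt(C1 + x^2)


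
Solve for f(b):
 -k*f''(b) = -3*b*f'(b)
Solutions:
 f(b) = C1 + C2*erf(sqrt(6)*b*sqrt(-1/k)/2)/sqrt(-1/k)


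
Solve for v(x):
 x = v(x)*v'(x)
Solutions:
 v(x) = -sqrt(C1 + x^2)
 v(x) = sqrt(C1 + x^2)


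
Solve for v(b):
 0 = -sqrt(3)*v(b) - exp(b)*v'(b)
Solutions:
 v(b) = C1*exp(sqrt(3)*exp(-b))


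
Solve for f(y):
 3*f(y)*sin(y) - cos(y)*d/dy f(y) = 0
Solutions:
 f(y) = C1/cos(y)^3


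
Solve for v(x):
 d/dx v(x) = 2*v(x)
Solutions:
 v(x) = C1*exp(2*x)


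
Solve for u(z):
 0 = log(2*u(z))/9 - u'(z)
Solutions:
 -9*Integral(1/(log(_y) + log(2)), (_y, u(z))) = C1 - z


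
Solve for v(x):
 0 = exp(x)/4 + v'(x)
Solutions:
 v(x) = C1 - exp(x)/4


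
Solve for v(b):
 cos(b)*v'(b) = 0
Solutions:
 v(b) = C1


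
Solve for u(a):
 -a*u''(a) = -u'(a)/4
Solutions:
 u(a) = C1 + C2*a^(5/4)


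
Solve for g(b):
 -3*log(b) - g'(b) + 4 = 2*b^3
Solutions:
 g(b) = C1 - b^4/2 - 3*b*log(b) + 7*b


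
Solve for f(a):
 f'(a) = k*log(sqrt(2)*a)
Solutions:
 f(a) = C1 + a*k*log(a) - a*k + a*k*log(2)/2


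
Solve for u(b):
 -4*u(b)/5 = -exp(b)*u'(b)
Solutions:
 u(b) = C1*exp(-4*exp(-b)/5)


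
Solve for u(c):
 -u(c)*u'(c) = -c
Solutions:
 u(c) = -sqrt(C1 + c^2)
 u(c) = sqrt(C1 + c^2)


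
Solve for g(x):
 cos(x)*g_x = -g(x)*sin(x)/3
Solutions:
 g(x) = C1*cos(x)^(1/3)


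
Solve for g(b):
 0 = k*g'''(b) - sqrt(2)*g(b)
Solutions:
 g(b) = C1*exp(2^(1/6)*b*(1/k)^(1/3)) + C2*exp(2^(1/6)*b*(-1 + sqrt(3)*I)*(1/k)^(1/3)/2) + C3*exp(-2^(1/6)*b*(1 + sqrt(3)*I)*(1/k)^(1/3)/2)


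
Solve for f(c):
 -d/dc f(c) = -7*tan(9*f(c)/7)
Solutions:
 f(c) = -7*asin(C1*exp(9*c))/9 + 7*pi/9
 f(c) = 7*asin(C1*exp(9*c))/9


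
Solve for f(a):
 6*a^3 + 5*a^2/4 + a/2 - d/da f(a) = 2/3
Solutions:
 f(a) = C1 + 3*a^4/2 + 5*a^3/12 + a^2/4 - 2*a/3


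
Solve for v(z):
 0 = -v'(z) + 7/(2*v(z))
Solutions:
 v(z) = -sqrt(C1 + 7*z)
 v(z) = sqrt(C1 + 7*z)


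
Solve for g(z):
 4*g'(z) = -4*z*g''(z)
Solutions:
 g(z) = C1 + C2*log(z)


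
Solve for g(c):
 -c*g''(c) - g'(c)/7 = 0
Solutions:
 g(c) = C1 + C2*c^(6/7)


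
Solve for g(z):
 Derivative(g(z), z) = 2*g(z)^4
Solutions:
 g(z) = (-1/(C1 + 6*z))^(1/3)
 g(z) = (-1/(C1 + 2*z))^(1/3)*(-3^(2/3) - 3*3^(1/6)*I)/6
 g(z) = (-1/(C1 + 2*z))^(1/3)*(-3^(2/3) + 3*3^(1/6)*I)/6


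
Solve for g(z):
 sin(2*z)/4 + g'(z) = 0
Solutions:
 g(z) = C1 + cos(2*z)/8


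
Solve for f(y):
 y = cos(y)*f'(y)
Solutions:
 f(y) = C1 + Integral(y/cos(y), y)


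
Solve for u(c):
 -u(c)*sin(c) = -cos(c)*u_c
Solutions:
 u(c) = C1/cos(c)


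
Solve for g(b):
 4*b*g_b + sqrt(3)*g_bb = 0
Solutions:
 g(b) = C1 + C2*erf(sqrt(2)*3^(3/4)*b/3)


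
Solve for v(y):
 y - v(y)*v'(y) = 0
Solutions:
 v(y) = -sqrt(C1 + y^2)
 v(y) = sqrt(C1 + y^2)


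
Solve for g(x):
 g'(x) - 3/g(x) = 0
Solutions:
 g(x) = -sqrt(C1 + 6*x)
 g(x) = sqrt(C1 + 6*x)


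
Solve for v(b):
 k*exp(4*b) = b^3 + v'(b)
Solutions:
 v(b) = C1 - b^4/4 + k*exp(4*b)/4


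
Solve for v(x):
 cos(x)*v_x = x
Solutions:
 v(x) = C1 + Integral(x/cos(x), x)


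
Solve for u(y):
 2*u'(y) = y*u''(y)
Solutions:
 u(y) = C1 + C2*y^3


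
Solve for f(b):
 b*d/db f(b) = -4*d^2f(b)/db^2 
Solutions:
 f(b) = C1 + C2*erf(sqrt(2)*b/4)


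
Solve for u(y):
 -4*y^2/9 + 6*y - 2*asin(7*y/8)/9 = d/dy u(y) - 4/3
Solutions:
 u(y) = C1 - 4*y^3/27 + 3*y^2 - 2*y*asin(7*y/8)/9 + 4*y/3 - 2*sqrt(64 - 49*y^2)/63


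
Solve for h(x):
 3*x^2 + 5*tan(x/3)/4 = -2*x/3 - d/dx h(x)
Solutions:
 h(x) = C1 - x^3 - x^2/3 + 15*log(cos(x/3))/4


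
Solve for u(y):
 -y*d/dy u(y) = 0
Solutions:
 u(y) = C1


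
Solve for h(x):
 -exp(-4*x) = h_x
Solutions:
 h(x) = C1 + exp(-4*x)/4


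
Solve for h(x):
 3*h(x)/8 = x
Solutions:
 h(x) = 8*x/3


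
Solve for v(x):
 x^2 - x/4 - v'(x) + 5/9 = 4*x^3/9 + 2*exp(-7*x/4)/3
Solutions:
 v(x) = C1 - x^4/9 + x^3/3 - x^2/8 + 5*x/9 + 8*exp(-7*x/4)/21


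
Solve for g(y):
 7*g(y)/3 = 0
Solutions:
 g(y) = 0


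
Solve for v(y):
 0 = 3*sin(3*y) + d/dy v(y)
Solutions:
 v(y) = C1 + cos(3*y)


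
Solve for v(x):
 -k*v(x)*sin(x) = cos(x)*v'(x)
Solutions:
 v(x) = C1*exp(k*log(cos(x)))


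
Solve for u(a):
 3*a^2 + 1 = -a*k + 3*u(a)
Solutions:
 u(a) = a^2 + a*k/3 + 1/3


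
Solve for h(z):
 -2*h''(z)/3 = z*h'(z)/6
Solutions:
 h(z) = C1 + C2*erf(sqrt(2)*z/4)


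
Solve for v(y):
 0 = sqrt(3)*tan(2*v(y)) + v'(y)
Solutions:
 v(y) = -asin(C1*exp(-2*sqrt(3)*y))/2 + pi/2
 v(y) = asin(C1*exp(-2*sqrt(3)*y))/2


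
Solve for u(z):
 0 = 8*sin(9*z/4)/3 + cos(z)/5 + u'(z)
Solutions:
 u(z) = C1 - sin(z)/5 + 32*cos(9*z/4)/27


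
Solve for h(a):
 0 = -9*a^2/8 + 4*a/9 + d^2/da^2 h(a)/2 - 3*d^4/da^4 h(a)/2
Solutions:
 h(a) = C1 + C2*a + C3*exp(-sqrt(3)*a/3) + C4*exp(sqrt(3)*a/3) + 3*a^4/16 - 4*a^3/27 + 27*a^2/4


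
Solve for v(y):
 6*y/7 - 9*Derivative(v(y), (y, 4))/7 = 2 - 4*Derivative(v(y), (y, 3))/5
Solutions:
 v(y) = C1 + C2*y + C3*y^2 + C4*exp(28*y/45) - 5*y^4/112 + 305*y^3/2352


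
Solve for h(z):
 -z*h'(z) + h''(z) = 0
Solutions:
 h(z) = C1 + C2*erfi(sqrt(2)*z/2)


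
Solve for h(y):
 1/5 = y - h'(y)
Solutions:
 h(y) = C1 + y^2/2 - y/5


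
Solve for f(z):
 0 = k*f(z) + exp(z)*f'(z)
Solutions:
 f(z) = C1*exp(k*exp(-z))


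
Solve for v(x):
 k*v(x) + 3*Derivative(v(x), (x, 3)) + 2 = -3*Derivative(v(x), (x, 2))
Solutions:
 v(x) = C1*exp(-x*((9*k/2 + sqrt((9*k + 2)^2 - 4)/2 + 1)^(1/3) + 1 + (9*k/2 + sqrt((9*k + 2)^2 - 4)/2 + 1)^(-1/3))/3) + C2*exp(x*((9*k/2 + sqrt((9*k + 2)^2 - 4)/2 + 1)^(1/3) - sqrt(3)*I*(9*k/2 + sqrt((9*k + 2)^2 - 4)/2 + 1)^(1/3) - 2 - 4/((-1 + sqrt(3)*I)*(9*k/2 + sqrt((9*k + 2)^2 - 4)/2 + 1)^(1/3)))/6) + C3*exp(x*((9*k/2 + sqrt((9*k + 2)^2 - 4)/2 + 1)^(1/3) + sqrt(3)*I*(9*k/2 + sqrt((9*k + 2)^2 - 4)/2 + 1)^(1/3) - 2 + 4/((1 + sqrt(3)*I)*(9*k/2 + sqrt((9*k + 2)^2 - 4)/2 + 1)^(1/3)))/6) - 2/k


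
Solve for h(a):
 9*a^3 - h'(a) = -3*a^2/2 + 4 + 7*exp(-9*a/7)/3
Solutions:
 h(a) = C1 + 9*a^4/4 + a^3/2 - 4*a + 49*exp(-9*a/7)/27


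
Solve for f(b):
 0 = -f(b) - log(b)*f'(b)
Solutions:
 f(b) = C1*exp(-li(b))


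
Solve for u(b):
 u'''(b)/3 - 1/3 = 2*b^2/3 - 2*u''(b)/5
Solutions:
 u(b) = C1 + C2*b + C3*exp(-6*b/5) + 5*b^4/36 - 25*b^3/54 + 85*b^2/54


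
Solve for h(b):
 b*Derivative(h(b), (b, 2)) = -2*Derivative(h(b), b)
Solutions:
 h(b) = C1 + C2/b


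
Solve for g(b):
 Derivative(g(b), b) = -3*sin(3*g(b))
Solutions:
 g(b) = -acos((-C1 - exp(18*b))/(C1 - exp(18*b)))/3 + 2*pi/3
 g(b) = acos((-C1 - exp(18*b))/(C1 - exp(18*b)))/3


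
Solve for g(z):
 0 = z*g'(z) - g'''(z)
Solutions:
 g(z) = C1 + Integral(C2*airyai(z) + C3*airybi(z), z)


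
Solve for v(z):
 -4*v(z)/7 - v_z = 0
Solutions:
 v(z) = C1*exp(-4*z/7)


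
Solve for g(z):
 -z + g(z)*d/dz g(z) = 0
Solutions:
 g(z) = -sqrt(C1 + z^2)
 g(z) = sqrt(C1 + z^2)


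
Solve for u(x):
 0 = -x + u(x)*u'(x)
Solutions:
 u(x) = -sqrt(C1 + x^2)
 u(x) = sqrt(C1 + x^2)


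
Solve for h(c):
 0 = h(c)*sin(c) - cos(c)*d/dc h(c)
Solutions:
 h(c) = C1/cos(c)


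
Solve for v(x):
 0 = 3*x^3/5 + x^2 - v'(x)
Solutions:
 v(x) = C1 + 3*x^4/20 + x^3/3


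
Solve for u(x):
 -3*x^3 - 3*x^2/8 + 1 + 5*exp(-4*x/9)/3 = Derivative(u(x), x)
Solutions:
 u(x) = C1 - 3*x^4/4 - x^3/8 + x - 15*exp(-4*x/9)/4


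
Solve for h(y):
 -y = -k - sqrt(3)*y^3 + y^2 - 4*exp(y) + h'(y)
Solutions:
 h(y) = C1 + k*y + sqrt(3)*y^4/4 - y^3/3 - y^2/2 + 4*exp(y)


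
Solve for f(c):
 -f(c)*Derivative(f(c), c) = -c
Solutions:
 f(c) = -sqrt(C1 + c^2)
 f(c) = sqrt(C1 + c^2)


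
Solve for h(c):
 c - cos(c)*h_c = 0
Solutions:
 h(c) = C1 + Integral(c/cos(c), c)


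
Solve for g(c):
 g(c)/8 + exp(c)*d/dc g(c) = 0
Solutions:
 g(c) = C1*exp(exp(-c)/8)


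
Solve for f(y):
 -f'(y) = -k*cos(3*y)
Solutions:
 f(y) = C1 + k*sin(3*y)/3


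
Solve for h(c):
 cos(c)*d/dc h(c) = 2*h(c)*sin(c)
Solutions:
 h(c) = C1/cos(c)^2


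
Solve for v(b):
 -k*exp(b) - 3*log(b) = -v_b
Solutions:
 v(b) = C1 + 3*b*log(b) - 3*b + k*exp(b)


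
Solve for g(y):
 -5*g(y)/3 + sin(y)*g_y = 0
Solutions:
 g(y) = C1*(cos(y) - 1)^(5/6)/(cos(y) + 1)^(5/6)


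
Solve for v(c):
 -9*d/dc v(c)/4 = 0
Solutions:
 v(c) = C1


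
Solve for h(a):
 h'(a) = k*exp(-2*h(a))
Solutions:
 h(a) = log(-sqrt(C1 + 2*a*k))
 h(a) = log(C1 + 2*a*k)/2


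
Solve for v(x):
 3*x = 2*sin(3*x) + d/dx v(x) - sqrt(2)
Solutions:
 v(x) = C1 + 3*x^2/2 + sqrt(2)*x + 2*cos(3*x)/3


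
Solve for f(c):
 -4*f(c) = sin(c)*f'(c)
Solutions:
 f(c) = C1*(cos(c)^2 + 2*cos(c) + 1)/(cos(c)^2 - 2*cos(c) + 1)


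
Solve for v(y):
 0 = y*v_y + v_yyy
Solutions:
 v(y) = C1 + Integral(C2*airyai(-y) + C3*airybi(-y), y)


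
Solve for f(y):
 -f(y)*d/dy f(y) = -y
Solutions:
 f(y) = -sqrt(C1 + y^2)
 f(y) = sqrt(C1 + y^2)


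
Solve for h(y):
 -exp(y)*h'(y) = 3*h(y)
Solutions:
 h(y) = C1*exp(3*exp(-y))


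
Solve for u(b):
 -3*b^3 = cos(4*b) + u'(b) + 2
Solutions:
 u(b) = C1 - 3*b^4/4 - 2*b - sin(4*b)/4


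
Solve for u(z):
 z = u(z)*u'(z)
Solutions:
 u(z) = -sqrt(C1 + z^2)
 u(z) = sqrt(C1 + z^2)


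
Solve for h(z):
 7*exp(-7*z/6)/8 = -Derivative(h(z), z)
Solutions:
 h(z) = C1 + 3*exp(-7*z/6)/4


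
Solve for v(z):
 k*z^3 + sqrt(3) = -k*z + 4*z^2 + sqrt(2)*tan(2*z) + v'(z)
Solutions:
 v(z) = C1 + k*z^4/4 + k*z^2/2 - 4*z^3/3 + sqrt(3)*z + sqrt(2)*log(cos(2*z))/2


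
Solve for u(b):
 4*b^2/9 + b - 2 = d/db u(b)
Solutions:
 u(b) = C1 + 4*b^3/27 + b^2/2 - 2*b


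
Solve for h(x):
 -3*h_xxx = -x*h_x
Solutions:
 h(x) = C1 + Integral(C2*airyai(3^(2/3)*x/3) + C3*airybi(3^(2/3)*x/3), x)


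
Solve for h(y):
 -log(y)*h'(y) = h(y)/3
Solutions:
 h(y) = C1*exp(-li(y)/3)


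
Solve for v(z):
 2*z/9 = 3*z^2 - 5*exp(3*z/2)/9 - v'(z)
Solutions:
 v(z) = C1 + z^3 - z^2/9 - 10*exp(3*z/2)/27


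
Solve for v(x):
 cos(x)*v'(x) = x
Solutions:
 v(x) = C1 + Integral(x/cos(x), x)


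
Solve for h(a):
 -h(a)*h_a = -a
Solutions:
 h(a) = -sqrt(C1 + a^2)
 h(a) = sqrt(C1 + a^2)


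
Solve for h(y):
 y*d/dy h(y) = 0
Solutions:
 h(y) = C1


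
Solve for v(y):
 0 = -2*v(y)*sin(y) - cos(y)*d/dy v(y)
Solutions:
 v(y) = C1*cos(y)^2


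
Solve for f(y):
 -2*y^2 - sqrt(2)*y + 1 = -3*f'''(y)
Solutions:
 f(y) = C1 + C2*y + C3*y^2 + y^5/90 + sqrt(2)*y^4/72 - y^3/18


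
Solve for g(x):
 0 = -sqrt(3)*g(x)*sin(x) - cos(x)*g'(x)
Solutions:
 g(x) = C1*cos(x)^(sqrt(3))


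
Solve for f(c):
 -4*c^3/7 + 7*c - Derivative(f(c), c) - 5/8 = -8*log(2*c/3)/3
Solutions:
 f(c) = C1 - c^4/7 + 7*c^2/2 + 8*c*log(c)/3 - 79*c/24 - 8*c*log(3)/3 + 8*c*log(2)/3


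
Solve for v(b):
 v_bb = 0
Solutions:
 v(b) = C1 + C2*b


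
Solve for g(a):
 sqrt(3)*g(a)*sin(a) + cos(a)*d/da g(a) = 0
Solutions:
 g(a) = C1*cos(a)^(sqrt(3))


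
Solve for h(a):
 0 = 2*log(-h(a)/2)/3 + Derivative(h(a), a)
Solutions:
 3*Integral(1/(log(-_y) - log(2)), (_y, h(a)))/2 = C1 - a


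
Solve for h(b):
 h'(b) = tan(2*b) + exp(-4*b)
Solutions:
 h(b) = C1 + log(tan(2*b)^2 + 1)/4 - exp(-4*b)/4


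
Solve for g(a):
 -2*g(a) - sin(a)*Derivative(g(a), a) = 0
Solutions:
 g(a) = C1*(cos(a) + 1)/(cos(a) - 1)


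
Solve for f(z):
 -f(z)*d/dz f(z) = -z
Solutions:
 f(z) = -sqrt(C1 + z^2)
 f(z) = sqrt(C1 + z^2)


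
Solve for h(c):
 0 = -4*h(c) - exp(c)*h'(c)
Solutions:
 h(c) = C1*exp(4*exp(-c))


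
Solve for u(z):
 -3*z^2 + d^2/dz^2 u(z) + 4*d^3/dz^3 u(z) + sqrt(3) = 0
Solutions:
 u(z) = C1 + C2*z + C3*exp(-z/4) + z^4/4 - 4*z^3 + z^2*(48 - sqrt(3)/2)


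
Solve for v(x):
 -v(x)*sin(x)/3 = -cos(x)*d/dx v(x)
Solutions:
 v(x) = C1/cos(x)^(1/3)


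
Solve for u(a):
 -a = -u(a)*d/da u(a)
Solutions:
 u(a) = -sqrt(C1 + a^2)
 u(a) = sqrt(C1 + a^2)


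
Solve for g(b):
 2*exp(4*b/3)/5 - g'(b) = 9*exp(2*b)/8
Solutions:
 g(b) = C1 + 3*exp(4*b/3)/10 - 9*exp(2*b)/16


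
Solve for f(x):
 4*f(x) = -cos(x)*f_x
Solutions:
 f(x) = C1*(sin(x)^2 - 2*sin(x) + 1)/(sin(x)^2 + 2*sin(x) + 1)


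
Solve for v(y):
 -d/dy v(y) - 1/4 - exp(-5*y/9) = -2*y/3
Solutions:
 v(y) = C1 + y^2/3 - y/4 + 9*exp(-5*y/9)/5


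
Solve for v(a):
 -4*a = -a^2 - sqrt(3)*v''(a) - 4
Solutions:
 v(a) = C1 + C2*a - sqrt(3)*a^4/36 + 2*sqrt(3)*a^3/9 - 2*sqrt(3)*a^2/3


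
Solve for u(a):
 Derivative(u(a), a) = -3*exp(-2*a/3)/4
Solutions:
 u(a) = C1 + 9*exp(-2*a/3)/8


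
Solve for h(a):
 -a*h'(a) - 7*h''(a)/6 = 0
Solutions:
 h(a) = C1 + C2*erf(sqrt(21)*a/7)


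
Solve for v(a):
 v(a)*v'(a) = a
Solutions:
 v(a) = -sqrt(C1 + a^2)
 v(a) = sqrt(C1 + a^2)


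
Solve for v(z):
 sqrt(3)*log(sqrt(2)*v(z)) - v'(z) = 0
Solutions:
 -2*sqrt(3)*Integral(1/(2*log(_y) + log(2)), (_y, v(z)))/3 = C1 - z


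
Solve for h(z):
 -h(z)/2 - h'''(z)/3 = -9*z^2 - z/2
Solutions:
 h(z) = C3*exp(-2^(2/3)*3^(1/3)*z/2) + 18*z^2 + z + (C1*sin(2^(2/3)*3^(5/6)*z/4) + C2*cos(2^(2/3)*3^(5/6)*z/4))*exp(2^(2/3)*3^(1/3)*z/4)


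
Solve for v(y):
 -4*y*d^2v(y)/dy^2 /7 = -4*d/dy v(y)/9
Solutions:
 v(y) = C1 + C2*y^(16/9)


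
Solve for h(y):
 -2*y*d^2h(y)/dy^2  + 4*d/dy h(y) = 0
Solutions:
 h(y) = C1 + C2*y^3


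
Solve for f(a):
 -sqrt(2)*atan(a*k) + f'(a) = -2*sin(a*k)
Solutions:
 f(a) = C1 - 2*Piecewise((-cos(a*k)/k, Ne(k, 0)), (0, True)) + sqrt(2)*Piecewise((a*atan(a*k) - log(a^2*k^2 + 1)/(2*k), Ne(k, 0)), (0, True))


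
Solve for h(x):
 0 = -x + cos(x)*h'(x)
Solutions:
 h(x) = C1 + Integral(x/cos(x), x)


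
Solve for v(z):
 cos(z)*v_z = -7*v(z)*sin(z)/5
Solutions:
 v(z) = C1*cos(z)^(7/5)


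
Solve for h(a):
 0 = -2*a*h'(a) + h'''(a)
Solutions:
 h(a) = C1 + Integral(C2*airyai(2^(1/3)*a) + C3*airybi(2^(1/3)*a), a)


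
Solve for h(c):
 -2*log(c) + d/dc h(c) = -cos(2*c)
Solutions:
 h(c) = C1 + 2*c*log(c) - 2*c - sin(2*c)/2


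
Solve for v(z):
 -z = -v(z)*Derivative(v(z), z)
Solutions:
 v(z) = -sqrt(C1 + z^2)
 v(z) = sqrt(C1 + z^2)


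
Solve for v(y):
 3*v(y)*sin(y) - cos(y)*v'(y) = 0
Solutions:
 v(y) = C1/cos(y)^3


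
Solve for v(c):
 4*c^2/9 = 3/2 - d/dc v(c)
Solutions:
 v(c) = C1 - 4*c^3/27 + 3*c/2


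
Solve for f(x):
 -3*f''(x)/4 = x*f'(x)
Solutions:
 f(x) = C1 + C2*erf(sqrt(6)*x/3)


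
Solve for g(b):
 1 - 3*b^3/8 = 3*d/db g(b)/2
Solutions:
 g(b) = C1 - b^4/16 + 2*b/3


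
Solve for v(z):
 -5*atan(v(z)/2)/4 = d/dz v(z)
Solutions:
 Integral(1/atan(_y/2), (_y, v(z))) = C1 - 5*z/4


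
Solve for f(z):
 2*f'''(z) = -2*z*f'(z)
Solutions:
 f(z) = C1 + Integral(C2*airyai(-z) + C3*airybi(-z), z)


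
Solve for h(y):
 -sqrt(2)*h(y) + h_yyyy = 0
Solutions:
 h(y) = C1*exp(-2^(1/8)*y) + C2*exp(2^(1/8)*y) + C3*sin(2^(1/8)*y) + C4*cos(2^(1/8)*y)


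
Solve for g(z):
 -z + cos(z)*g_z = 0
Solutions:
 g(z) = C1 + Integral(z/cos(z), z)


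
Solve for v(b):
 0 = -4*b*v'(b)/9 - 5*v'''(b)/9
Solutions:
 v(b) = C1 + Integral(C2*airyai(-10^(2/3)*b/5) + C3*airybi(-10^(2/3)*b/5), b)


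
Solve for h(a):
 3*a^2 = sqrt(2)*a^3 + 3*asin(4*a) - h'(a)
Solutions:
 h(a) = C1 + sqrt(2)*a^4/4 - a^3 + 3*a*asin(4*a) + 3*sqrt(1 - 16*a^2)/4


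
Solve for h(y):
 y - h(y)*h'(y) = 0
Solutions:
 h(y) = -sqrt(C1 + y^2)
 h(y) = sqrt(C1 + y^2)


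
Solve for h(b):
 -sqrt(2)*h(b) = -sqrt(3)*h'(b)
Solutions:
 h(b) = C1*exp(sqrt(6)*b/3)


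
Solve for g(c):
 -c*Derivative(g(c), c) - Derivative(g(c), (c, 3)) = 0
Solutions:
 g(c) = C1 + Integral(C2*airyai(-c) + C3*airybi(-c), c)


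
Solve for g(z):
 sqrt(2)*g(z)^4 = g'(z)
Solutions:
 g(z) = (-1/(C1 + 3*sqrt(2)*z))^(1/3)
 g(z) = (-1/(C1 + sqrt(2)*z))^(1/3)*(-3^(2/3) - 3*3^(1/6)*I)/6
 g(z) = (-1/(C1 + sqrt(2)*z))^(1/3)*(-3^(2/3) + 3*3^(1/6)*I)/6


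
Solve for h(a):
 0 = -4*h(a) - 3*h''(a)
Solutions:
 h(a) = C1*sin(2*sqrt(3)*a/3) + C2*cos(2*sqrt(3)*a/3)


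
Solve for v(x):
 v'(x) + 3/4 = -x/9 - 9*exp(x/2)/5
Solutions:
 v(x) = C1 - x^2/18 - 3*x/4 - 18*exp(x/2)/5


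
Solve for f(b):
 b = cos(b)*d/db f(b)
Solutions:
 f(b) = C1 + Integral(b/cos(b), b)


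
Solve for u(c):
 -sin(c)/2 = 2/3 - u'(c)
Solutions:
 u(c) = C1 + 2*c/3 - cos(c)/2


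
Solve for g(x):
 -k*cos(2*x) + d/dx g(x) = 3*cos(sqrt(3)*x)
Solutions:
 g(x) = C1 + k*sin(2*x)/2 + sqrt(3)*sin(sqrt(3)*x)


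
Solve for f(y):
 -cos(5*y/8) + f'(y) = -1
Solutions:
 f(y) = C1 - y + 8*sin(5*y/8)/5


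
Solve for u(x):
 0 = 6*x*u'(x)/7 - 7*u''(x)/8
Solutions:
 u(x) = C1 + C2*erfi(2*sqrt(6)*x/7)


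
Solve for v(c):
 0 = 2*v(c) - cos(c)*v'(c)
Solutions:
 v(c) = C1*(sin(c) + 1)/(sin(c) - 1)


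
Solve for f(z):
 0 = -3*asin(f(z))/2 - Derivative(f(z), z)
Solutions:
 Integral(1/asin(_y), (_y, f(z))) = C1 - 3*z/2


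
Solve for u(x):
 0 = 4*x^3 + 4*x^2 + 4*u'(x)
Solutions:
 u(x) = C1 - x^4/4 - x^3/3


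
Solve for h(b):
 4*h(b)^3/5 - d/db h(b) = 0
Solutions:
 h(b) = -sqrt(10)*sqrt(-1/(C1 + 4*b))/2
 h(b) = sqrt(10)*sqrt(-1/(C1 + 4*b))/2


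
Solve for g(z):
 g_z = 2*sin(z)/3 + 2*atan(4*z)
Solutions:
 g(z) = C1 + 2*z*atan(4*z) - log(16*z^2 + 1)/4 - 2*cos(z)/3


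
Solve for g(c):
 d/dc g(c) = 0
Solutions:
 g(c) = C1


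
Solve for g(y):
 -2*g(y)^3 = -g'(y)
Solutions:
 g(y) = -sqrt(2)*sqrt(-1/(C1 + 2*y))/2
 g(y) = sqrt(2)*sqrt(-1/(C1 + 2*y))/2


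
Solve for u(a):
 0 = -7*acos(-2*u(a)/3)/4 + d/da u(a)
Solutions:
 Integral(1/acos(-2*_y/3), (_y, u(a))) = C1 + 7*a/4


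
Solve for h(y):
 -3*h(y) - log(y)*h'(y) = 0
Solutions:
 h(y) = C1*exp(-3*li(y))


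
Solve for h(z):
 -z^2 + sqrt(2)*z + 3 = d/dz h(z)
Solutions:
 h(z) = C1 - z^3/3 + sqrt(2)*z^2/2 + 3*z


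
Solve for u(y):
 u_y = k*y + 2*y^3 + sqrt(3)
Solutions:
 u(y) = C1 + k*y^2/2 + y^4/2 + sqrt(3)*y


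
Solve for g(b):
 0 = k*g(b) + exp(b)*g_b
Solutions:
 g(b) = C1*exp(k*exp(-b))


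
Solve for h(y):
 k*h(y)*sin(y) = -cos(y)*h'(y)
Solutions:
 h(y) = C1*exp(k*log(cos(y)))


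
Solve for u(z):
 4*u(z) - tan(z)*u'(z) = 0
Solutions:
 u(z) = C1*sin(z)^4


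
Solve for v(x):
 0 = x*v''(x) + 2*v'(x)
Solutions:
 v(x) = C1 + C2/x


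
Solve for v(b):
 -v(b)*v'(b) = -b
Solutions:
 v(b) = -sqrt(C1 + b^2)
 v(b) = sqrt(C1 + b^2)


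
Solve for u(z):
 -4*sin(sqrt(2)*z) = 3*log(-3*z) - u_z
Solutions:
 u(z) = C1 + 3*z*log(-z) - 3*z + 3*z*log(3) - 2*sqrt(2)*cos(sqrt(2)*z)


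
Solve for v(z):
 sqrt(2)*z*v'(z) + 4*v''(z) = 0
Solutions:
 v(z) = C1 + C2*erf(2^(3/4)*z/4)


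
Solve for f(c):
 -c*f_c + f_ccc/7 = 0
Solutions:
 f(c) = C1 + Integral(C2*airyai(7^(1/3)*c) + C3*airybi(7^(1/3)*c), c)


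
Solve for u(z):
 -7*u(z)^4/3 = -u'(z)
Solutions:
 u(z) = (-1/(C1 + 7*z))^(1/3)
 u(z) = (-1/(C1 + 7*z))^(1/3)*(-1 - sqrt(3)*I)/2
 u(z) = (-1/(C1 + 7*z))^(1/3)*(-1 + sqrt(3)*I)/2


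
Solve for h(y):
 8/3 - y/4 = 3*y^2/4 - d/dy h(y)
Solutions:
 h(y) = C1 + y^3/4 + y^2/8 - 8*y/3


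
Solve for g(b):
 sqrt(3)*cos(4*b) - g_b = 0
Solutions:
 g(b) = C1 + sqrt(3)*sin(4*b)/4


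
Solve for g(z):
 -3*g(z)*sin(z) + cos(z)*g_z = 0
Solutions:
 g(z) = C1/cos(z)^3


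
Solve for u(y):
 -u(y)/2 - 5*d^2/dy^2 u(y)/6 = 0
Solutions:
 u(y) = C1*sin(sqrt(15)*y/5) + C2*cos(sqrt(15)*y/5)


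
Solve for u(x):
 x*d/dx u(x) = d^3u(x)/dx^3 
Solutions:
 u(x) = C1 + Integral(C2*airyai(x) + C3*airybi(x), x)


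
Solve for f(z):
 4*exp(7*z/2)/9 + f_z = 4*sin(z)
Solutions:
 f(z) = C1 - 8*exp(7*z/2)/63 - 4*cos(z)


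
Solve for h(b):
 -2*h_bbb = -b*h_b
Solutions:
 h(b) = C1 + Integral(C2*airyai(2^(2/3)*b/2) + C3*airybi(2^(2/3)*b/2), b)


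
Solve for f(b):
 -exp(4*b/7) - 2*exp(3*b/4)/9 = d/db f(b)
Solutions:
 f(b) = C1 - 7*exp(4*b/7)/4 - 8*exp(3*b/4)/27


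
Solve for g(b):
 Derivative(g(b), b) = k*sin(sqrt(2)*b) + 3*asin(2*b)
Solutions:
 g(b) = C1 + 3*b*asin(2*b) - sqrt(2)*k*cos(sqrt(2)*b)/2 + 3*sqrt(1 - 4*b^2)/2


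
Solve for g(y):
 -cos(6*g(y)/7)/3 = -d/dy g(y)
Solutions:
 -y/3 - 7*log(sin(6*g(y)/7) - 1)/12 + 7*log(sin(6*g(y)/7) + 1)/12 = C1


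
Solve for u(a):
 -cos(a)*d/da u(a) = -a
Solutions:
 u(a) = C1 + Integral(a/cos(a), a)


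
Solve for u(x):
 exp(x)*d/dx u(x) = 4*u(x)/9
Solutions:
 u(x) = C1*exp(-4*exp(-x)/9)


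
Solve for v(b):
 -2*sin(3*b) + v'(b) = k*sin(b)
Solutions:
 v(b) = C1 - k*cos(b) - 2*cos(3*b)/3


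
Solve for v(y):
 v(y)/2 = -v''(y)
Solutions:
 v(y) = C1*sin(sqrt(2)*y/2) + C2*cos(sqrt(2)*y/2)


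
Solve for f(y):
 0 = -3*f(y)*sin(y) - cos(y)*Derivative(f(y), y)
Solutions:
 f(y) = C1*cos(y)^3


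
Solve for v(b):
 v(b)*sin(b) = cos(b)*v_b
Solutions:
 v(b) = C1/cos(b)


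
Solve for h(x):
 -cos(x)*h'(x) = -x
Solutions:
 h(x) = C1 + Integral(x/cos(x), x)


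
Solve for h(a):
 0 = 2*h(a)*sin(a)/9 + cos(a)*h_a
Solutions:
 h(a) = C1*cos(a)^(2/9)


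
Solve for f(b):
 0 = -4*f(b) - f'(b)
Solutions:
 f(b) = C1*exp(-4*b)


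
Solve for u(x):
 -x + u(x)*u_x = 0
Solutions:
 u(x) = -sqrt(C1 + x^2)
 u(x) = sqrt(C1 + x^2)


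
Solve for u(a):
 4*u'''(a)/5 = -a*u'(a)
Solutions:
 u(a) = C1 + Integral(C2*airyai(-10^(1/3)*a/2) + C3*airybi(-10^(1/3)*a/2), a)


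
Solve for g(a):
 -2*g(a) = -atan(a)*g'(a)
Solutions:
 g(a) = C1*exp(2*Integral(1/atan(a), a))


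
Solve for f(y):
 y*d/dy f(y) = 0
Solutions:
 f(y) = C1


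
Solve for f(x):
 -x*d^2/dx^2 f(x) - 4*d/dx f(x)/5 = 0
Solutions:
 f(x) = C1 + C2*x^(1/5)


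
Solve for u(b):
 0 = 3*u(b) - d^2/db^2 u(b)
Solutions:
 u(b) = C1*exp(-sqrt(3)*b) + C2*exp(sqrt(3)*b)


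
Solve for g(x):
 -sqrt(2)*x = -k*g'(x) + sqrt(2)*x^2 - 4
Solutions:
 g(x) = C1 + sqrt(2)*x^3/(3*k) + sqrt(2)*x^2/(2*k) - 4*x/k


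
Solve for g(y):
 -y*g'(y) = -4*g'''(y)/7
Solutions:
 g(y) = C1 + Integral(C2*airyai(14^(1/3)*y/2) + C3*airybi(14^(1/3)*y/2), y)


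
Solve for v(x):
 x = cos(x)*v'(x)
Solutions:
 v(x) = C1 + Integral(x/cos(x), x)


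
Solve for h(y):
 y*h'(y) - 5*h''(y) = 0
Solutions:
 h(y) = C1 + C2*erfi(sqrt(10)*y/10)


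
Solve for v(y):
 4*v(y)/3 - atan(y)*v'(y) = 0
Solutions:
 v(y) = C1*exp(4*Integral(1/atan(y), y)/3)


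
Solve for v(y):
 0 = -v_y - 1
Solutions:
 v(y) = C1 - y


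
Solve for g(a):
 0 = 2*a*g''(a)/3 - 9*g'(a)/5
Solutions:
 g(a) = C1 + C2*a^(37/10)


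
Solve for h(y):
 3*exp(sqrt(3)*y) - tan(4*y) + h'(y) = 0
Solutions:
 h(y) = C1 - sqrt(3)*exp(sqrt(3)*y) - log(cos(4*y))/4


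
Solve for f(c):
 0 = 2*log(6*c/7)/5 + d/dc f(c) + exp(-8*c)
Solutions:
 f(c) = C1 - 2*c*log(c)/5 + 2*c*(-log(6) + 1 + log(7))/5 + exp(-8*c)/8


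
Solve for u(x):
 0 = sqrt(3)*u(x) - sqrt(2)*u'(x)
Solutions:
 u(x) = C1*exp(sqrt(6)*x/2)


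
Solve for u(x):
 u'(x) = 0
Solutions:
 u(x) = C1


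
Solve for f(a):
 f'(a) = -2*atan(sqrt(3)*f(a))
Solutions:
 Integral(1/atan(sqrt(3)*_y), (_y, f(a))) = C1 - 2*a


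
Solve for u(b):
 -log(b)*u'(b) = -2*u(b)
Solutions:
 u(b) = C1*exp(2*li(b))


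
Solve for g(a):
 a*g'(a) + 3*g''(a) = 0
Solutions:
 g(a) = C1 + C2*erf(sqrt(6)*a/6)


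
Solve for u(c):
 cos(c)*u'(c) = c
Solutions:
 u(c) = C1 + Integral(c/cos(c), c)


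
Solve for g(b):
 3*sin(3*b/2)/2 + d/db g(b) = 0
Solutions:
 g(b) = C1 + cos(3*b/2)


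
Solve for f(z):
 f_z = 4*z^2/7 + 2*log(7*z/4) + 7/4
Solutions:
 f(z) = C1 + 4*z^3/21 + 2*z*log(z) - z/4 + z*log(49/16)


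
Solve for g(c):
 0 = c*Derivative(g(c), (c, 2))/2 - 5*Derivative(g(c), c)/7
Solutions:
 g(c) = C1 + C2*c^(17/7)
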